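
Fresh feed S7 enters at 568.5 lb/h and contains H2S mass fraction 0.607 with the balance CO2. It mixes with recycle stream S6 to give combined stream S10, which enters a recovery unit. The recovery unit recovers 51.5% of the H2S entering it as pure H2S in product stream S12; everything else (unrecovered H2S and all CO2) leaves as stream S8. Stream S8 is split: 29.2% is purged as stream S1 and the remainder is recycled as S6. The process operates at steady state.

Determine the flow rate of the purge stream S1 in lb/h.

297.8 lb/h

CO2 enters only via S7 and leaves only via the purge: 568.5×0.393 = 0.292×(CO2 in S8), and the recovery unit passes all CO2, so CO2 in S10 = CO2 in S8 = 765.14 lb/h.
H2S in S10: m_A = 568.5×0.607 + (1−0.292)·(1−0.515)·m_A, so m_A = 345.08/0.6566 = 525.54 lb/h.
S8 = (1−0.515)×525.54 + 765.14 = 1020 lb/h.
Purge S1 = 0.292×1020 = 297.85 lb/h.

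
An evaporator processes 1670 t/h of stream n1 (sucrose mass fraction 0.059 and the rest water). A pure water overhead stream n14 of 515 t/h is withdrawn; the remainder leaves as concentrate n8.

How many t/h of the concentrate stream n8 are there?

Concentrate = 1670 − 515 = 1155 t/h.

1155 t/h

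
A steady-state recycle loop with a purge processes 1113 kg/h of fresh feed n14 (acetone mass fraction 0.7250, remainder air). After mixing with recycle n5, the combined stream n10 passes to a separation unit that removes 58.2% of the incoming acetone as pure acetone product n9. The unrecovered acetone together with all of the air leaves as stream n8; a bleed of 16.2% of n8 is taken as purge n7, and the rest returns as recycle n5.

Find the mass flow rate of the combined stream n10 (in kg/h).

3131 kg/h

air enters only via n14 and leaves only via the purge: 1113×0.275 = 0.162×(air in n8), and the separation unit passes all air, so air in n10 = air in n8 = 1889.4 kg/h.
acetone in n10: m_A = 1113×0.725 + (1−0.162)·(1−0.582)·m_A, so m_A = 806.92/0.6497 = 1242 kg/h.
n10 = 1242 + 1889.4 = 3131.3 kg/h.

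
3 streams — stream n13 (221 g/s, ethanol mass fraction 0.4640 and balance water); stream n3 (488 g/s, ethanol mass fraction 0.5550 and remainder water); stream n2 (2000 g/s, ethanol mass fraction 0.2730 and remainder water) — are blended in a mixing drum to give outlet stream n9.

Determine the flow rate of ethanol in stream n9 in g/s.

ethanol out = ethanol in = 221×0.464 + 488×0.555 + 2000×0.273 = 919.38 g/s.

919.4 g/s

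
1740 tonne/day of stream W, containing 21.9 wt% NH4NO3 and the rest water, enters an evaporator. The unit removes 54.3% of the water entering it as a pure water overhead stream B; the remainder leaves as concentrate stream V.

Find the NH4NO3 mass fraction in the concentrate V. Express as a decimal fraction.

0.3803

NH4NO3 is not removed: 1740×0.219 = 381.06 tonne/day of NH4NO3 enters V.
water entering = 1740×0.781 = 1358.9 tonne/day; overhead removed = 0.543×1358.9 = 737.9 tonne/day.
Concentrate = 1740 − 737.9 = 1002.1 tonne/day.
Mass fraction = 381.06/1002.1 = 0.3803.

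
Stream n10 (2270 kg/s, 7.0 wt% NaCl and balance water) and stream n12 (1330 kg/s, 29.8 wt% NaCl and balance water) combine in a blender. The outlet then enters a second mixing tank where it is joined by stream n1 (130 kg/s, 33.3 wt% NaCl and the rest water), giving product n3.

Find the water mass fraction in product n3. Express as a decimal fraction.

Overall, product flow = 3730 kg/s.
water in = 2270×0.930 + 1330×0.702 + 130×0.667 = 3131.5 kg/s.
water fraction in n3 = 0.840.

0.840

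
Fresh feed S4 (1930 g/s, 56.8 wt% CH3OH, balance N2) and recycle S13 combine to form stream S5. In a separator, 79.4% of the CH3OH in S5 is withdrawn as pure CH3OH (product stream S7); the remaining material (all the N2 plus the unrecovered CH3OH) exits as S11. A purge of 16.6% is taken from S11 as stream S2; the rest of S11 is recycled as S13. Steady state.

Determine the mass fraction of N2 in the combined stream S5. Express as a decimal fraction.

N2 enters only via S4 and leaves only via the purge: 1930×0.432 = 0.166×(N2 in S11), and the separator passes all N2, so N2 in S5 = N2 in S11 = 5022.7 g/s.
CH3OH in S5: m_A = 1930×0.568 + (1−0.166)·(1−0.794)·m_A, so m_A = 1096.2/0.8282 = 1323.6 g/s.
S5 = 1323.6 + 5022.7 = 6346.3 g/s.
N2 fraction in S5 = 5022.7/6346.3 = 0.791.

0.791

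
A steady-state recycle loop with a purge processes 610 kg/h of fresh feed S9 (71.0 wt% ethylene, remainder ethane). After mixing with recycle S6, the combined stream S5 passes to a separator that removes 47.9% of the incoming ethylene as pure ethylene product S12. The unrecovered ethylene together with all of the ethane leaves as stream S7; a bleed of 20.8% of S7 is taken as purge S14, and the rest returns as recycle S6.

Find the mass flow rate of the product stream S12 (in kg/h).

353.2 kg/h

ethylene in S5: m_A = 610×0.710 + (1−0.208)·(1−0.479)·m_A, so m_A = 433.1/0.5874 = 737.36 kg/h.
Product S12 = 0.479×737.36 = 353.19 kg/h.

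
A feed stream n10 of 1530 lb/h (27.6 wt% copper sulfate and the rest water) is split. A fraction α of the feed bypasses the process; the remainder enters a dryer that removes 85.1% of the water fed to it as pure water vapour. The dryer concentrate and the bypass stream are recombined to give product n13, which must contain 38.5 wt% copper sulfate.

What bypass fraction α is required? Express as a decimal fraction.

All 1530×0.276 = 422.28 lb/h of copper sulfate reaches n13, so n13 = 422.28/0.385 = 1096.8 lb/h and vapour = 433.17 lb/h.
The evaporator receives (1−α)·1530 of feed at 0.724 water and removes 0.851 of that water:
0.851×0.724×(1−α)×1530 = 433.17
(1−α) = 433.17/942.67 = 0.4595;  α = 0.5405.

0.540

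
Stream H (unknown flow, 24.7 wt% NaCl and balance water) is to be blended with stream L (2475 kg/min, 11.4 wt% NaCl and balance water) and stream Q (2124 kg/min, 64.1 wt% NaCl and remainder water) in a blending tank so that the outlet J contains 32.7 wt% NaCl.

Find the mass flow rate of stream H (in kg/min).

Let H be the unknown flow. Total out = 4599 + H.
NaCl balance: 1643.6 + 0.247·H = 0.327·(4599 + H)
(0.247 − 0.327)·H = 0.327×4599 − 1643.6 = -139.76
H = -139.76 / -0.080 = 1747 kg/min

1747 kg/min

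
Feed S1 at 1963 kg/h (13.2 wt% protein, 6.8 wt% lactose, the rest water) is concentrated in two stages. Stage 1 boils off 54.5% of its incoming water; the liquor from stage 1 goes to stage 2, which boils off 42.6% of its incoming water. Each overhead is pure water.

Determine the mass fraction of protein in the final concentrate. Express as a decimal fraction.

water in feed = 1963×0.800 = 1570.4 kg/h.
After stage 1: water left = (1−0.545)×1570.4 = 714.53; stream total = 1107.1 kg/h.
After stage 2: water left = (1−0.426)×714.53 = 410.14; final concentrate = 802.74 kg/h.
protein fraction = 259.12/802.74 = 0.323.

0.323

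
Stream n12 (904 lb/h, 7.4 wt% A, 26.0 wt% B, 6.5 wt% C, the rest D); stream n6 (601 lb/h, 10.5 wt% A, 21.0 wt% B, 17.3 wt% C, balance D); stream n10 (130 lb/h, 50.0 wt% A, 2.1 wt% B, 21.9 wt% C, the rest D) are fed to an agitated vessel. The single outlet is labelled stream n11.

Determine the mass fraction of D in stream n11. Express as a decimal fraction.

0.541

Total flow out = 904 + 601 + 130 = 1635 lb/h.
D in = 904×0.601 + 601×0.512 + 130×0.260 = 884.82 lb/h.
D mass fraction in n11 = 884.82/1635 = 0.541.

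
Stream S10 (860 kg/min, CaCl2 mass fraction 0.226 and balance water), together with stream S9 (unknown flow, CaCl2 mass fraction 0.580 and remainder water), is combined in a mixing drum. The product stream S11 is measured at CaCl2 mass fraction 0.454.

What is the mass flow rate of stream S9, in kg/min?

1556 kg/min

Let S9 be the unknown flow. Total out = 860 + S9.
CaCl2 balance: 194.36 + 0.580·S9 = 0.454·(860 + S9)
(0.580 − 0.454)·S9 = 0.454×860 − 194.36 = 196.08
S9 = 196.08 / 0.126 = 1556.2 kg/min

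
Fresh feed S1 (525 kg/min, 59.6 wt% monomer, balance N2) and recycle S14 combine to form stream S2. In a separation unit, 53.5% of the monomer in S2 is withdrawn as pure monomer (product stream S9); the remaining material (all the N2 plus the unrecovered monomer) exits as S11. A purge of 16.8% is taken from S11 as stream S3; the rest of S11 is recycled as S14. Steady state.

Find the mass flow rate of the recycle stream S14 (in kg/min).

1248 kg/min

N2 enters only via S1 and leaves only via the purge: 525×0.404 = 0.168×(N2 in S11), and the separation unit passes all N2, so N2 in S2 = N2 in S11 = 1262.5 kg/min.
monomer in S2: m_A = 525×0.596 + (1−0.168)·(1−0.535)·m_A, so m_A = 312.9/0.6131 = 510.34 kg/min.
S11 = (1−0.535)×510.34 + 1262.5 = 1499.8 kg/min.
Recycle S14 = (1−0.168)×1499.8 = 1247.8 kg/min.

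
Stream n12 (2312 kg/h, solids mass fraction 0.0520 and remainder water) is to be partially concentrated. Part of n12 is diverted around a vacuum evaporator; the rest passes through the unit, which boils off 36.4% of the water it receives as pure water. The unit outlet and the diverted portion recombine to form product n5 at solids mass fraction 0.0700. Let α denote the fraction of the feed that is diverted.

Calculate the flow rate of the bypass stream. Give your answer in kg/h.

589.1 kg/h

All 2312×0.052 = 120.22 kg/h of solids reaches n5, so n5 = 120.22/0.070 = 1717.5 kg/h and vapour = 594.51 kg/h.
The evaporator receives (1−α)·2312 of feed at 0.948 water and removes 0.364 of that water:
0.364×0.948×(1−α)×2312 = 594.51
(1−α) = 594.51/797.81 = 0.7452;  α = 0.2548.
Bypass flow = 0.2548×2312 = 589.13 kg/h.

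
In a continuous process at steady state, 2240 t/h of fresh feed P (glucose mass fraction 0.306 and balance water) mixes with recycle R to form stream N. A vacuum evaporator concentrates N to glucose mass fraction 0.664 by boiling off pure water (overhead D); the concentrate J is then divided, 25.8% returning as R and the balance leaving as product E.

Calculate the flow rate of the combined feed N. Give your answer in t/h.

2599 t/h

Overall glucose balance (none leaves overhead): glucose in fresh feed = glucose in product, i.e. 2240×0.306 = (1−0.258)·J·0.664.
J = 685.44/(0.664×0.742) = 1391.2 t/h.
Recycle R = 0.258×1391.2 = 358.94 t/h.
Combined feed N = 2240 + 358.94 = 2598.9 t/h.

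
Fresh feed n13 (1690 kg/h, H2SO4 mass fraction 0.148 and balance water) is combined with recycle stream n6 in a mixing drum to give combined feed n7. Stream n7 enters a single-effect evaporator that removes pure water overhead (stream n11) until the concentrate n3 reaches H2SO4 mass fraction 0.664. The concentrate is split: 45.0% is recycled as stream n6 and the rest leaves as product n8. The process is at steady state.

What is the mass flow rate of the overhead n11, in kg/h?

1313 kg/h

Overall H2SO4 balance (none leaves overhead): H2SO4 in fresh feed = H2SO4 in product, i.e. 1690×0.148 = (1−0.450)·n3·0.664.
n3 = 250.12/(0.664×0.550) = 684.88 kg/h.
Recycle n6 = 0.450×684.88 = 308.2 kg/h.
Combined feed n7 = 1690 + 308.2 = 1998.2 kg/h.
Overhead n11 = n7 − n3 = 1998.2 − 684.88 = 1313.3 kg/h.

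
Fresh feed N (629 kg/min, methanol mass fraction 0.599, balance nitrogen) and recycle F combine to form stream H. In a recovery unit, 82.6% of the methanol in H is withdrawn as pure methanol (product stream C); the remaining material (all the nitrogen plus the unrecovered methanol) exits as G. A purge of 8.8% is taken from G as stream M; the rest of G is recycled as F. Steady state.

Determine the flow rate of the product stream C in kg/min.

methanol in H: m_A = 629×0.599 + (1−0.088)·(1−0.826)·m_A, so m_A = 376.77/0.8413 = 447.84 kg/min.
Product C = 0.826×447.84 = 369.91 kg/min.

369.9 kg/min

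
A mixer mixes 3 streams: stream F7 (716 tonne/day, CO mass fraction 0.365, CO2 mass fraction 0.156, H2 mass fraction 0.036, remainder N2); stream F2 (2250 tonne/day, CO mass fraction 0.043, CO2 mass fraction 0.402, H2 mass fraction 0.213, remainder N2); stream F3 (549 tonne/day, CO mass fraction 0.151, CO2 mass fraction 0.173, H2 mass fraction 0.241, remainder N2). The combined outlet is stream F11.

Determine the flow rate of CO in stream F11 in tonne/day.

CO out = CO in = 716×0.365 + 2250×0.043 + 549×0.151 = 440.99 tonne/day.

441 tonne/day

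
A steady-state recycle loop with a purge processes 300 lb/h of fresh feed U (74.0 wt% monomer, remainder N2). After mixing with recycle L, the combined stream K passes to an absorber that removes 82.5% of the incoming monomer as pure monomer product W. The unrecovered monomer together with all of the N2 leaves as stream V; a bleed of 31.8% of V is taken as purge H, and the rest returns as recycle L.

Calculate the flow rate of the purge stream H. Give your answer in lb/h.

N2 enters only via U and leaves only via the purge: 300×0.260 = 0.318×(N2 in V), and the absorber passes all N2, so N2 in K = N2 in V = 245.28 lb/h.
monomer in K: m_A = 300×0.740 + (1−0.318)·(1−0.825)·m_A, so m_A = 222/0.8806 = 252.09 lb/h.
V = (1−0.825)×252.09 + 245.28 = 289.4 lb/h.
Purge H = 0.318×289.4 = 92.029 lb/h.

92.03 lb/h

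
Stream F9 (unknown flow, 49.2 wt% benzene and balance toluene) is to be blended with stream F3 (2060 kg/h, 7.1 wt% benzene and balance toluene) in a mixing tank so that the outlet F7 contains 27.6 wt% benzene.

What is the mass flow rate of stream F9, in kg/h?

1955 kg/h

Let F9 be the unknown flow. Total out = 2060 + F9.
benzene balance: 146.26 + 0.492·F9 = 0.276·(2060 + F9)
(0.492 − 0.276)·F9 = 0.276×2060 − 146.26 = 422.3
F9 = 422.3 / 0.216 = 1955.1 kg/h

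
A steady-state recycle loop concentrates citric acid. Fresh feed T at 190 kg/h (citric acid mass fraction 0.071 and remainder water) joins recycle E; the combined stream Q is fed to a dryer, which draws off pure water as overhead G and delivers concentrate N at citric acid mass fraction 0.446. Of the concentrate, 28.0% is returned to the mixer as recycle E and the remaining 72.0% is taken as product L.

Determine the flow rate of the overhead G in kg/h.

159.8 kg/h

Overall citric acid balance (none leaves overhead): citric acid in fresh feed = citric acid in product, i.e. 190×0.071 = (1−0.280)·N·0.446.
N = 13.49/(0.446×0.720) = 42.009 kg/h.
Recycle E = 0.280×42.009 = 11.763 kg/h.
Combined feed Q = 190 + 11.763 = 201.76 kg/h.
Overhead G = Q − N = 201.76 − 42.009 = 159.75 kg/h.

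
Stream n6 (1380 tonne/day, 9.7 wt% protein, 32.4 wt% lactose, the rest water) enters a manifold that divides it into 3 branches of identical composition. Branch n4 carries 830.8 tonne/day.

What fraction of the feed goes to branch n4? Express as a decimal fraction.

0.602

Fraction to n4 = 830.8/1380 = 0.6020.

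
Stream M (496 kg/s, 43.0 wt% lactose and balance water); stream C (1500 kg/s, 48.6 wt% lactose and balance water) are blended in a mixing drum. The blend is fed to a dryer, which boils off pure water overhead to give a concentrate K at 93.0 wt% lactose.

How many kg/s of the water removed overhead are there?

lactose entering = 496×0.430 + 1500×0.486 = 942.28 kg/s.
All lactose reports to K, so K = 942.28/0.930 = 1013.2 kg/s.
Total feed = 1996 kg/s; overhead = 1996 − 1013.2 = 982.8 kg/s.

982.8 kg/s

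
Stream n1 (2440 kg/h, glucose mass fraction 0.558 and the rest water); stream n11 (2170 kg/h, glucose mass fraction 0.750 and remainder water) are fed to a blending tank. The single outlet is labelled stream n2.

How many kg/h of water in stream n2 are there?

water out = water in = 2440×0.442 + 2170×0.250 = 1621 kg/h.

1621 kg/h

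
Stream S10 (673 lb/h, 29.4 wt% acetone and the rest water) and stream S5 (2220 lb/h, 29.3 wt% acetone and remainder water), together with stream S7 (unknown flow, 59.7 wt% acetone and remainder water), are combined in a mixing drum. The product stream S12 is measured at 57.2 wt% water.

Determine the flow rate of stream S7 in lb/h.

Let S7 be the unknown flow. Total out = 2893 + S7.
water balance: 2044.7 + 0.403·S7 = 0.572·(2893 + S7)
(0.403 − 0.572)·S7 = 0.572×2893 − 2044.7 = -389.88
S7 = -389.88 / -0.169 = 2307 lb/h

2307 lb/h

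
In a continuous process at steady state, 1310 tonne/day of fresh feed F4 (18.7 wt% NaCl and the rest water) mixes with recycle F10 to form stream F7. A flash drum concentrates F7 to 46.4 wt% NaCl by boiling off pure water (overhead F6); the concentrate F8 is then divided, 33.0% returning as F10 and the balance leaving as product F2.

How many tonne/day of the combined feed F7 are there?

Overall NaCl balance (none leaves overhead): NaCl in fresh feed = NaCl in product, i.e. 1310×0.187 = (1−0.330)·F8·0.464.
F8 = 244.97/(0.464×0.670) = 787.99 tonne/day.
Recycle F10 = 0.330×787.99 = 260.04 tonne/day.
Combined feed F7 = 1310 + 260.04 = 1570 tonne/day.

1570 tonne/day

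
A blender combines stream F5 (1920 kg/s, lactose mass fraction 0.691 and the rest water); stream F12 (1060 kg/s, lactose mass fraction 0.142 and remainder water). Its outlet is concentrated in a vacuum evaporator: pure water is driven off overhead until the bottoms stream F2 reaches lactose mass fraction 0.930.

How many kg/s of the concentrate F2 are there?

lactose entering = 1920×0.691 + 1060×0.142 = 1477.2 kg/s.
All lactose reports to F2, so F2 = 1477.2/0.930 = 1588.4 kg/s.

1588 kg/s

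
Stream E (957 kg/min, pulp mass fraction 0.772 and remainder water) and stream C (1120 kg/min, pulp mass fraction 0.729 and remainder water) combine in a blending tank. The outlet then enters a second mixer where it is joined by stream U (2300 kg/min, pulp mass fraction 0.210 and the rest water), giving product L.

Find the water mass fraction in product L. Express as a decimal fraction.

0.534

Overall, product flow = 4377 kg/min.
water in = 957×0.228 + 1120×0.271 + 2300×0.790 = 2338.7 kg/min.
water fraction in L = 0.534.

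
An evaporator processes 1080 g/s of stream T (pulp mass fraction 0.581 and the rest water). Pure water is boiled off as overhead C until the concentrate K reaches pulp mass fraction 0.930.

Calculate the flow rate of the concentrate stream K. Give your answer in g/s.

674.7 g/s

pulp is conserved: 1080×0.581 = 627.48 g/s all reports to the concentrate.
Concentrate = 627.48/(target fraction) = 674.71 g/s.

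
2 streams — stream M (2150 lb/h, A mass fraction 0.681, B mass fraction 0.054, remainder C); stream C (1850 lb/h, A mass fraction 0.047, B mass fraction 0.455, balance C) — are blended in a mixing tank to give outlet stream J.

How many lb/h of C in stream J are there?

C out = C in = 2150×0.265 + 1850×0.498 = 1491 lb/h.

1491 lb/h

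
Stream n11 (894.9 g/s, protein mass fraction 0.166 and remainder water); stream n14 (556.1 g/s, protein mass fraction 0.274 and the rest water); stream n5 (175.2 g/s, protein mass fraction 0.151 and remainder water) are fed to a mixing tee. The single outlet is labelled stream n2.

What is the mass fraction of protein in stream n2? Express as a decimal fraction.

Total flow out = 894.9 + 556.1 + 175.2 = 1626.2 g/s.
protein in = 894.9×0.166 + 556.1×0.274 + 175.2×0.151 = 327.38 g/s.
protein mass fraction in n2 = 327.38/1626.2 = 0.201.

0.201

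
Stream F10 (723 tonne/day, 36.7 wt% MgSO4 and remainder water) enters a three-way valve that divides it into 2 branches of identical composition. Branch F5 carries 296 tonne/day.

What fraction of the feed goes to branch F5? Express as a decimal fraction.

0.409

Fraction to F5 = 296/723 = 0.4094.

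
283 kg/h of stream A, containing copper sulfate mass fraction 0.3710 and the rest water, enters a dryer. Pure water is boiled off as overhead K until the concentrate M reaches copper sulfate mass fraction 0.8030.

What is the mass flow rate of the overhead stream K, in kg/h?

copper sulfate is conserved: 283×0.371 = 104.99 kg/h all reports to the concentrate.
Concentrate = 104.99/(target fraction) = 130.75 kg/h.
Overhead = 283 − 130.75 = 152.25 kg/h.

152.2 kg/h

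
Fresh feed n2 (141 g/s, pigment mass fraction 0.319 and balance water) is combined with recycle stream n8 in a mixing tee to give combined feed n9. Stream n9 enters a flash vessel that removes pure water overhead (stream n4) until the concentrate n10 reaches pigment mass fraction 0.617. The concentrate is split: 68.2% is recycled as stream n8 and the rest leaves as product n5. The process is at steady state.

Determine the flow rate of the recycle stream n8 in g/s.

156.3 g/s

Overall pigment balance (none leaves overhead): pigment in fresh feed = pigment in product, i.e. 141×0.319 = (1−0.682)·n10·0.617.
n10 = 44.979/(0.617×0.318) = 229.24 g/s.
Recycle n8 = 0.682×229.24 = 156.34 g/s.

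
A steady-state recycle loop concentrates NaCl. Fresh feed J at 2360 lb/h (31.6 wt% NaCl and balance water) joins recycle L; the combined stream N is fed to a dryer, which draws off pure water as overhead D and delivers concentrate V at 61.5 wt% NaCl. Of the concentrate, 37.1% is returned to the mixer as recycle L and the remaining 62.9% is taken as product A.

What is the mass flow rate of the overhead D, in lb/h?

1147 lb/h

Overall NaCl balance (none leaves overhead): NaCl in fresh feed = NaCl in product, i.e. 2360×0.316 = (1−0.371)·V·0.615.
V = 745.76/(0.615×0.629) = 1927.9 lb/h.
Recycle L = 0.371×1927.9 = 715.23 lb/h.
Combined feed N = 2360 + 715.23 = 3075.2 lb/h.
Overhead D = N − V = 3075.2 − 1927.9 = 1147.4 lb/h.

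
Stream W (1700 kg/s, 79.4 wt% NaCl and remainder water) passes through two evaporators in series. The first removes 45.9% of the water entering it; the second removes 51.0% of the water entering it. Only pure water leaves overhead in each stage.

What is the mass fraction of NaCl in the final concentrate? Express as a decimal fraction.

water in feed = 1700×0.206 = 350.2 kg/s.
After stage 1: water left = (1−0.459)×350.2 = 189.46; stream total = 1539.3 kg/s.
After stage 2: water left = (1−0.510)×189.46 = 92.835; final concentrate = 1442.6 kg/s.
NaCl fraction = 1349.8/1442.6 = 0.936.

0.936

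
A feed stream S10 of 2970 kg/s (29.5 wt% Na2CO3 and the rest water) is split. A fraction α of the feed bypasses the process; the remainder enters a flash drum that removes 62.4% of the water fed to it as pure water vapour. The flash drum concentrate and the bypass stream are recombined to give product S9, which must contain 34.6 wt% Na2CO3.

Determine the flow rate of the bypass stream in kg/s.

1975 kg/s

All 2970×0.295 = 876.15 kg/s of Na2CO3 reaches S9, so S9 = 876.15/0.346 = 2532.2 kg/s and vapour = 437.77 kg/s.
The evaporator receives (1−α)·2970 of feed at 0.705 water and removes 0.624 of that water:
0.624×0.705×(1−α)×2970 = 437.77
(1−α) = 437.77/1306.6 = 0.3351;  α = 0.6649.
Bypass flow = 0.6649×2970 = 1974.9 kg/s.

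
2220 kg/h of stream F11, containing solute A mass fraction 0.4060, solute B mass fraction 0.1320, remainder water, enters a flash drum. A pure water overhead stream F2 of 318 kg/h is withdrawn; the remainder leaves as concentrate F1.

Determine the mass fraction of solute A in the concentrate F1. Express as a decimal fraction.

solute A is not removed: 2220×0.406 = 901.32 kg/h of solute A enters F1.
Concentrate = 2220 − 318 = 1902 kg/h.
Mass fraction = 901.32/1902 = 0.4739.

0.4739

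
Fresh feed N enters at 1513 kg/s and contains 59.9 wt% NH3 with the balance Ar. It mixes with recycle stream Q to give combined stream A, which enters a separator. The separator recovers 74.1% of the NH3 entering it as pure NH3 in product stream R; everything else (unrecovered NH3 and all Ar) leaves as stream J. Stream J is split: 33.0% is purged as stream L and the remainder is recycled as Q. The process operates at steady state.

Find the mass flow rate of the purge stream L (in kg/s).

Ar enters only via N and leaves only via the purge: 1513×0.401 = 0.330×(Ar in J), and the separator passes all Ar, so Ar in A = Ar in J = 1838.5 kg/s.
NH3 in A: m_A = 1513×0.599 + (1−0.330)·(1−0.741)·m_A, so m_A = 906.29/0.8265 = 1096.6 kg/s.
J = (1−0.741)×1096.6 + 1838.5 = 2122.5 kg/s.
Purge L = 0.330×2122.5 = 700.44 kg/s.

700.4 kg/s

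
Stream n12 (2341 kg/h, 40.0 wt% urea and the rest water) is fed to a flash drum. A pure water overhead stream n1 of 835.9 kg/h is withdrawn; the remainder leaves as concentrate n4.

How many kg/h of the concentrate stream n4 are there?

1505 kg/h

Concentrate = 2341 − 835.9 = 1505.1 kg/h.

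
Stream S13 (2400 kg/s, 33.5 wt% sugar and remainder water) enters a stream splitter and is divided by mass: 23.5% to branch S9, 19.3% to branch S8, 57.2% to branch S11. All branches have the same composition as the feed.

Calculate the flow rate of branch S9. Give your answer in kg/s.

Branch S9 flow = 0.235×2400 = 564 kg/s.

564 kg/s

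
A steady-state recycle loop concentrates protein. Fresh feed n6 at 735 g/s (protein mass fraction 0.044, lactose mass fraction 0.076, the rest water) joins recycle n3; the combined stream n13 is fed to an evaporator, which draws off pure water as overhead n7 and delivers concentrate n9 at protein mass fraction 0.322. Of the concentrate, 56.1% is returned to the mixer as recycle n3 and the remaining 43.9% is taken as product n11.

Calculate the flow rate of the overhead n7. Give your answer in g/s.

Overall protein balance (none leaves overhead): protein in fresh feed = protein in product, i.e. 735×0.044 = (1−0.561)·n9·0.322.
n9 = 32.34/(0.322×0.439) = 228.78 g/s.
Recycle n3 = 0.561×228.78 = 128.35 g/s.
Combined feed n13 = 735 + 128.35 = 863.35 g/s.
Overhead n7 = n13 − n9 = 863.35 − 228.78 = 634.57 g/s.

634.6 g/s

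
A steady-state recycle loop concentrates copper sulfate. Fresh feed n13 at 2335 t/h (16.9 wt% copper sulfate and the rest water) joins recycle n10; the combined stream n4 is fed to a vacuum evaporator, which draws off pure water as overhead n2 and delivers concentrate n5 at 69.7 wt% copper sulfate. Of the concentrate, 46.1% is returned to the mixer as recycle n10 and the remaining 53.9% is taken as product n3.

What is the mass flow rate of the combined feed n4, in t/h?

Overall copper sulfate balance (none leaves overhead): copper sulfate in fresh feed = copper sulfate in product, i.e. 2335×0.169 = (1−0.461)·n5·0.697.
n5 = 394.62/(0.697×0.539) = 1050.4 t/h.
Recycle n10 = 0.461×1050.4 = 484.23 t/h.
Combined feed n4 = 2335 + 484.23 = 2819.2 t/h.

2819 t/h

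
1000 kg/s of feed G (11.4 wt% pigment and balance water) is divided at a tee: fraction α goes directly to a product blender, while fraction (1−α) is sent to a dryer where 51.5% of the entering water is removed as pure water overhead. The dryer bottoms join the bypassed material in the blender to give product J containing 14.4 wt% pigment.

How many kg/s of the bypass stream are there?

All 1000×0.114 = 114 kg/s of pigment reaches J, so J = 114/0.144 = 791.67 kg/s and vapour = 208.33 kg/s.
The evaporator receives (1−α)·1000 of feed at 0.886 water and removes 0.515 of that water:
0.515×0.886×(1−α)×1000 = 208.33
(1−α) = 208.33/456.29 = 0.4566;  α = 0.5434.
Bypass flow = 0.5434×1000 = 543.42 kg/s.

543.4 kg/s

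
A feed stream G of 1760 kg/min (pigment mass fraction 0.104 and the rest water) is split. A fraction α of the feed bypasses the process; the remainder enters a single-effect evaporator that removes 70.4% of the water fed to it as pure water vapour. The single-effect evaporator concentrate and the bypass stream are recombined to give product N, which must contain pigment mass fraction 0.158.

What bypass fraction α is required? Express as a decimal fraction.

All 1760×0.104 = 183.04 kg/min of pigment reaches N, so N = 183.04/0.158 = 1158.5 kg/min and vapour = 601.52 kg/min.
The evaporator receives (1−α)·1760 of feed at 0.896 water and removes 0.704 of that water:
0.704×0.896×(1−α)×1760 = 601.52
(1−α) = 601.52/1110.2 = 0.5418;  α = 0.4582.

0.458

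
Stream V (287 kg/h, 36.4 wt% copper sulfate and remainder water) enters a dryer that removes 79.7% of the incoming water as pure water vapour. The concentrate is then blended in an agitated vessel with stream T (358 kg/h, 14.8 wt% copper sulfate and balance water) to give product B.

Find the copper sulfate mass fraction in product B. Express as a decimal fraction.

0.315

Vapour removed = 0.797×0.636×287 = 145.48 kg/h; concentrate = 141.52 kg/h.
copper sulfate reaching the mixer = 104.47 (from concentrate) + 358×0.148 = 157.45 kg/h.
Product flow = 141.52 + 358 = 499.52 kg/h; copper sulfate fraction = 0.315.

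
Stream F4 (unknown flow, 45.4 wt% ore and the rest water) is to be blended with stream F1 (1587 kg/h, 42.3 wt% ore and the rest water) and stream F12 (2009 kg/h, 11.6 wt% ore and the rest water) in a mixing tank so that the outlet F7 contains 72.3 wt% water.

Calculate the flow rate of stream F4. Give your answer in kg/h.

Let F4 be the unknown flow. Total out = 3596 + F4.
water balance: 2691.7 + 0.546·F4 = 0.723·(3596 + F4)
(0.546 − 0.723)·F4 = 0.723×3596 − 2691.7 = -91.747
F4 = -91.747 / -0.177 = 518.34 kg/h

518.3 kg/h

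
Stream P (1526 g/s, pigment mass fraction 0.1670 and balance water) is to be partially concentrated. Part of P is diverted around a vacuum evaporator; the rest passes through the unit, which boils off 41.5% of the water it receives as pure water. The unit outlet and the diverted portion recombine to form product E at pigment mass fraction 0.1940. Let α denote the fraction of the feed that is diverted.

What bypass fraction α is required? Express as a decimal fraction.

All 1526×0.167 = 254.84 g/s of pigment reaches E, so E = 254.84/0.194 = 1313.6 g/s and vapour = 212.38 g/s.
The evaporator receives (1−α)·1526 of feed at 0.833 water and removes 0.415 of that water:
0.415×0.833×(1−α)×1526 = 212.38
(1−α) = 212.38/527.53 = 0.4026;  α = 0.5974.

0.597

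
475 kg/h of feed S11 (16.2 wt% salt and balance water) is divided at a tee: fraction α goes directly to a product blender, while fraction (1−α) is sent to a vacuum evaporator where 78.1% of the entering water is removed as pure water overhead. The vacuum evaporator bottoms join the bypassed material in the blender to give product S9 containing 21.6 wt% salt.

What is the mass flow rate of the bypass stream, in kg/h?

293.6 kg/h

All 475×0.162 = 76.95 kg/h of salt reaches S9, so S9 = 76.95/0.216 = 356.25 kg/h and vapour = 118.75 kg/h.
The evaporator receives (1−α)·475 of feed at 0.838 water and removes 0.781 of that water:
0.781×0.838×(1−α)×475 = 118.75
(1−α) = 118.75/310.88 = 0.3820;  α = 0.6180.
Bypass flow = 0.6180×475 = 293.56 kg/h.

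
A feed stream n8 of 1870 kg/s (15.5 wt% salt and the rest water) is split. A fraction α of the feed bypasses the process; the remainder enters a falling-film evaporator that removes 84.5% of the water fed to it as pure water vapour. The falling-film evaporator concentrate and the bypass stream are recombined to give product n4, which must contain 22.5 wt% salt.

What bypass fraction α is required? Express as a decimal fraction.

0.564

All 1870×0.155 = 289.85 kg/s of salt reaches n4, so n4 = 289.85/0.225 = 1288.2 kg/s and vapour = 581.78 kg/s.
The evaporator receives (1−α)·1870 of feed at 0.845 water and removes 0.845 of that water:
0.845×0.845×(1−α)×1870 = 581.78
(1−α) = 581.78/1335.2 = 0.4357;  α = 0.5643.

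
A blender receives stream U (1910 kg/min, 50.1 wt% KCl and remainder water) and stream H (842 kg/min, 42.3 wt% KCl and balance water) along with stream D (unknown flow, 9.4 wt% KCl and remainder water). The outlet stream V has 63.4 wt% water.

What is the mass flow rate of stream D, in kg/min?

1124 kg/min

Let D be the unknown flow. Total out = 2752 + D.
water balance: 1438.9 + 0.906·D = 0.634·(2752 + D)
(0.906 − 0.634)·D = 0.634×2752 − 1438.9 = 305.84
D = 305.84 / 0.272 = 1124.4 kg/min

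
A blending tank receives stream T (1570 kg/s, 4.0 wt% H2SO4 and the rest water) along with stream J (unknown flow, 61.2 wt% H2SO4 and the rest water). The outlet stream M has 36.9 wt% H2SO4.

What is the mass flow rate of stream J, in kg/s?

2126 kg/s

Let J be the unknown flow. Total out = 1570 + J.
H2SO4 balance: 62.8 + 0.612·J = 0.369·(1570 + J)
(0.612 − 0.369)·J = 0.369×1570 − 62.8 = 516.53
J = 516.53 / 0.243 = 2125.6 kg/s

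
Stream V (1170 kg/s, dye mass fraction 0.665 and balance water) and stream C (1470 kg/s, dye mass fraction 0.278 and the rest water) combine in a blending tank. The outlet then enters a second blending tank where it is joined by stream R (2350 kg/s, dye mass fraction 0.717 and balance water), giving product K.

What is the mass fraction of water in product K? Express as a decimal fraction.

Overall, product flow = 4990 kg/s.
water in = 1170×0.335 + 1470×0.722 + 2350×0.283 = 2118.3 kg/s.
water fraction in K = 0.425.

0.425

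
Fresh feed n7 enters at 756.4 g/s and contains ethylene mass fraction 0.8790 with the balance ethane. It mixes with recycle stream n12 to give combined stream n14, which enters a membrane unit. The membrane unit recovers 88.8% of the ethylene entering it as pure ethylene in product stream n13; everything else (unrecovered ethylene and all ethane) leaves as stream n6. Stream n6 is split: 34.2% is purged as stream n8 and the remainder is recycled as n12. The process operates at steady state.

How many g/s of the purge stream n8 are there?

119 g/s

ethane enters only via n7 and leaves only via the purge: 756.4×0.121 = 0.342×(ethane in n6), and the membrane unit passes all ethane, so ethane in n14 = ethane in n6 = 267.62 g/s.
ethylene in n14: m_A = 756.4×0.879 + (1−0.342)·(1−0.888)·m_A, so m_A = 664.88/0.9263 = 717.77 g/s.
n6 = (1−0.888)×717.77 + 267.62 = 348.01 g/s.
Purge n8 = 0.342×348.01 = 119.02 g/s.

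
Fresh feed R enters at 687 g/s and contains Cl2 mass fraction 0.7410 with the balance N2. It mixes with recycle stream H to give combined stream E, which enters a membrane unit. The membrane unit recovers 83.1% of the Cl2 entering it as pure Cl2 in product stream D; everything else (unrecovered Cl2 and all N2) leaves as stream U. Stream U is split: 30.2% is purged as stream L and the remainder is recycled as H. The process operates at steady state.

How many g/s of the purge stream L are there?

N2 enters only via R and leaves only via the purge: 687×0.259 = 0.302×(N2 in U), and the membrane unit passes all N2, so N2 in E = N2 in U = 589.18 g/s.
Cl2 in E: m_A = 687×0.741 + (1−0.302)·(1−0.831)·m_A, so m_A = 509.07/0.8820 = 577.15 g/s.
U = (1−0.831)×577.15 + 589.18 = 686.72 g/s.
Purge L = 0.302×686.72 = 207.39 g/s.

207.4 g/s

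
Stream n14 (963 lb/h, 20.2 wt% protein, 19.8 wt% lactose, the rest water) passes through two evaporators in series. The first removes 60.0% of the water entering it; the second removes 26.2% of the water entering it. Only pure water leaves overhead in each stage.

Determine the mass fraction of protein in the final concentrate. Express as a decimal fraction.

0.350

water in feed = 963×0.600 = 577.8 lb/h.
After stage 1: water left = (1−0.600)×577.8 = 231.12; stream total = 616.32 lb/h.
After stage 2: water left = (1−0.262)×231.12 = 170.57; final concentrate = 555.77 lb/h.
protein fraction = 194.53/555.77 = 0.350.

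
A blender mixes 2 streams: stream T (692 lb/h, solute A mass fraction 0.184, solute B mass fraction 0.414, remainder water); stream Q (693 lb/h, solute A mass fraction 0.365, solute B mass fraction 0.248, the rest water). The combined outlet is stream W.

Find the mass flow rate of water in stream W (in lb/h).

water out = water in = 692×0.402 + 693×0.387 = 546.38 lb/h.

546.4 lb/h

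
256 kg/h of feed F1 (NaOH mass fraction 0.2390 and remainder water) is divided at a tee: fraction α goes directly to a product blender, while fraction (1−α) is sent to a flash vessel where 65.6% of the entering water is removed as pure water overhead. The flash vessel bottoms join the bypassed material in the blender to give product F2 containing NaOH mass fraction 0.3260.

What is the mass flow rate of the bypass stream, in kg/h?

All 256×0.239 = 61.184 kg/h of NaOH reaches F2, so F2 = 61.184/0.326 = 187.68 kg/h and vapour = 68.319 kg/h.
The evaporator receives (1−α)·256 of feed at 0.761 water and removes 0.656 of that water:
0.656×0.761×(1−α)×256 = 68.319
(1−α) = 68.319/127.8 = 0.5346;  α = 0.4654.
Bypass flow = 0.4654×256 = 119.15 kg/h.

119.1 kg/h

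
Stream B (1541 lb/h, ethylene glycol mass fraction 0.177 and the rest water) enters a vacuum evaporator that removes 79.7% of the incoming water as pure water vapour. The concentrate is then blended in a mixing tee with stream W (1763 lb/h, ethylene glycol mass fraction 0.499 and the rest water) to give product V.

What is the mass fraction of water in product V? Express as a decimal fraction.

0.497

Vapour removed = 0.797×0.823×1541 = 1010.8 lb/h; concentrate = 530.21 lb/h.
water reaching the mixer = 257.45 (from concentrate) + 1763×0.501 = 1140.7 lb/h.
Product flow = 530.21 + 1763 = 2293.2 lb/h; water fraction = 0.497.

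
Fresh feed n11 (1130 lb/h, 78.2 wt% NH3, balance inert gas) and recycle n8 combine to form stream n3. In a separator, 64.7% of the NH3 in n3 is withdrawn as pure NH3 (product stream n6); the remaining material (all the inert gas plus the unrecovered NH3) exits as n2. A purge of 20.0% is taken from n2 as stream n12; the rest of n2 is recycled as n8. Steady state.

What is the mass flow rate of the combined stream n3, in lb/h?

inert gas enters only via n11 and leaves only via the purge: 1130×0.218 = 0.200×(inert gas in n2), and the separator passes all inert gas, so inert gas in n3 = inert gas in n2 = 1231.7 lb/h.
NH3 in n3: m_A = 1130×0.782 + (1−0.200)·(1−0.647)·m_A, so m_A = 883.66/0.7176 = 1231.4 lb/h.
n3 = 1231.4 + 1231.7 = 2463.1 lb/h.

2463 lb/h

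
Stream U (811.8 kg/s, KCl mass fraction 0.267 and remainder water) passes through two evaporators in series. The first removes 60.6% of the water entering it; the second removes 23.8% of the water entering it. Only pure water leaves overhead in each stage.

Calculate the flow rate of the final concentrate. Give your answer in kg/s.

water in feed = 811.8×0.733 = 595.05 kg/s.
After stage 1: water left = (1−0.606)×595.05 = 234.45; stream total = 451.2 kg/s.
After stage 2: water left = (1−0.238)×234.45 = 178.65; final concentrate = 395.4 kg/s.

395.4 kg/s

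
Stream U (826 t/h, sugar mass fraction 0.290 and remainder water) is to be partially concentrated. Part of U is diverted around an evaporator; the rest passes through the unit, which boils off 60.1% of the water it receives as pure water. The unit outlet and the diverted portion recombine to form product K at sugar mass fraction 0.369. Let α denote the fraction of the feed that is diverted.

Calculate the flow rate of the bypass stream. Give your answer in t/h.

All 826×0.290 = 239.54 t/h of sugar reaches K, so K = 239.54/0.369 = 649.16 t/h and vapour = 176.84 t/h.
The evaporator receives (1−α)·826 of feed at 0.710 water and removes 0.601 of that water:
0.601×0.710×(1−α)×826 = 176.84
(1−α) = 176.84/352.46 = 0.5017;  α = 0.4983.
Bypass flow = 0.4983×826 = 411.57 t/h.

411.6 t/h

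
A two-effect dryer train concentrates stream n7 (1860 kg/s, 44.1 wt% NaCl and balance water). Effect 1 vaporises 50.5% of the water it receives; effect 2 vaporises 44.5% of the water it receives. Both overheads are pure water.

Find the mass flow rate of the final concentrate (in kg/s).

1106 kg/s

water in feed = 1860×0.559 = 1039.7 kg/s.
After stage 1: water left = (1−0.505)×1039.7 = 514.67; stream total = 1334.9 kg/s.
After stage 2: water left = (1−0.445)×514.67 = 285.64; final concentrate = 1105.9 kg/s.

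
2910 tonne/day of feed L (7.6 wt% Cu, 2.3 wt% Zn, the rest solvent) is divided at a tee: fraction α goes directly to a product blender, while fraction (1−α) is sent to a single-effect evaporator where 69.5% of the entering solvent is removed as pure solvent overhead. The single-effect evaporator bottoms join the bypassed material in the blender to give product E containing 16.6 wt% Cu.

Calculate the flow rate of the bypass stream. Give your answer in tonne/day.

390.5 tonne/day

All 2910×0.076 = 221.16 tonne/day of Cu reaches E, so E = 221.16/0.166 = 1332.3 tonne/day and vapour = 1577.7 tonne/day.
The evaporator receives (1−α)·2910 of feed at 0.901 solvent and removes 0.695 of that solvent:
0.695×0.901×(1−α)×2910 = 1577.7
(1−α) = 1577.7/1822.2 = 0.8658;  α = 0.1342.
Bypass flow = 0.1342×2910 = 390.48 tonne/day.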